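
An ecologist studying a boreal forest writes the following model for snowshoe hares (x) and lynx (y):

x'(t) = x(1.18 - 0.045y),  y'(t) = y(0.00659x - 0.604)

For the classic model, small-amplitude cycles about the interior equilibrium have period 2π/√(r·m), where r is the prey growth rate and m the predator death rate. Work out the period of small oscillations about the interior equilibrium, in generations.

T ≈ 7.44 generations

Here r = 1.18 and m = 0.604, so r·m = 0.713.
ω = √0.713 = 0.844 per generation, hence T = 2π/ω ≈ 7.44 generations.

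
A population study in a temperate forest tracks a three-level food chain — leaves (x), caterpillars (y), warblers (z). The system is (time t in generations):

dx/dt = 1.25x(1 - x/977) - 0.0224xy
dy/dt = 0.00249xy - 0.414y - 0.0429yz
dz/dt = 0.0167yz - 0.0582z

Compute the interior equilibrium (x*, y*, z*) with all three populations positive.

From dz/dt = 0: 0.0167y* = 0.0582, so y* = 3.49.
From dx/dt = 0: 1.25(1 - x*/977) = 0.0224·3.49, giving x* = 977·(1 - 0.0625) = 916.
From dy/dt = 0: 0.00249·916 - 0.414 = 0.0429z*, so z* = 1.87/0.0429 = 43.5.

x* ≈ 916, y* ≈ 3.49, z* ≈ 43.5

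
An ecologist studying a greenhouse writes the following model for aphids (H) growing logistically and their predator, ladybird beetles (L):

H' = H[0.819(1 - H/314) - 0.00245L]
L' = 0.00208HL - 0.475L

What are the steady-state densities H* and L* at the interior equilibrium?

H* ≈ 228, L* ≈ 91.2

From dL/dt = 0 with L > 0: 0.00208H* = 0.475, so H* = 228.
Substitute into dH/dt = 0: 0.819(1 - 228/314) = 0.00245L*.
The bracket is 0.273, giving L* = 0.223/0.00245 = 91.2.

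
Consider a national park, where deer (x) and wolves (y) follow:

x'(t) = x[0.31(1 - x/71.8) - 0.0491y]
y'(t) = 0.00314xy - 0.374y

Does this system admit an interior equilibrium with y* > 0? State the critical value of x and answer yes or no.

Threshold x = 119; K < 119, so no, the predator goes extinct.

The predator equation gives dy/dt > 0 only when x > 0.374/0.00314 = 119.
Without the predator, x → K = 71.8. Since 71.8 < 119, the predator cannot invade.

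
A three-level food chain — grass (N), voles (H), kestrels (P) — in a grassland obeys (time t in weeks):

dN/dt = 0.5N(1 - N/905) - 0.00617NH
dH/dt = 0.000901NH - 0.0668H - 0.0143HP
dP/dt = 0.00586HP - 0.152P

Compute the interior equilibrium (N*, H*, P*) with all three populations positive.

From dP/dt = 0: 0.00586H* = 0.152, so H* = 25.9.
From dN/dt = 0: 0.5(1 - N*/905) = 0.00617·25.9, giving N* = 905·(1 - 0.32) = 615.
From dH/dt = 0: 0.000901·615 - 0.0668 = 0.0143P*, so P* = 0.488/0.0143 = 34.1.

N* ≈ 615, H* ≈ 25.9, P* ≈ 34.1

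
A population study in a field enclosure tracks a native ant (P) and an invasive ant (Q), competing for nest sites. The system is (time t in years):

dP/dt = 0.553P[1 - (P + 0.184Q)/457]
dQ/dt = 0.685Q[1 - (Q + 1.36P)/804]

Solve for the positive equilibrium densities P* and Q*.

P* ≈ 412, Q* ≈ 243

Setting both brackets to zero gives the nullclines P + 0.184Q = 457 and 1.36P + Q = 804.
Substituting Q = 804 - 1.36P into the first: P(1 - 0.184·1.36) = 457 - 0.184·804.
So P* = 309/0.75 = 412, and then Q* = 804 - 1.36·412 = 243.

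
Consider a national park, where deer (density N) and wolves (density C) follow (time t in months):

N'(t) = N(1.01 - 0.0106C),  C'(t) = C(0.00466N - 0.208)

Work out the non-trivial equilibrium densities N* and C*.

Set dC/dt = 0 with C > 0: 0.00466N - 0.208 = 0, so N* = 0.208/0.00466 = 44.6.
Set dN/dt = 0 with N > 0: 1.01 - 0.0106C = 0, so C* = 1.01/0.0106 = 95.3.

N* ≈ 44.6, C* ≈ 95.3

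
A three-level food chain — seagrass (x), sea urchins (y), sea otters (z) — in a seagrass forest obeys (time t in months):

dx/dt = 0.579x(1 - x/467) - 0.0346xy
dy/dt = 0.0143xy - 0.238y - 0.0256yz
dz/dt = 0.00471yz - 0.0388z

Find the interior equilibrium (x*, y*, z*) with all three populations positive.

From dz/dt = 0: 0.00471y* = 0.0388, so y* = 8.24.
From dx/dt = 0: 0.579(1 - x*/467) = 0.0346·8.24, giving x* = 467·(1 - 0.492) = 237.
From dy/dt = 0: 0.0143·237 - 0.238 = 0.0256z*, so z* = 3.15/0.0256 = 123.

x* ≈ 237, y* ≈ 8.24, z* ≈ 123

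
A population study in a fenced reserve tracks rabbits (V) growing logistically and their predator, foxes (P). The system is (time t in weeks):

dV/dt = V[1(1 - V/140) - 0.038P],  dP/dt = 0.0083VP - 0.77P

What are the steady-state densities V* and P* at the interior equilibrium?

From dP/dt = 0 with P > 0: 0.0083V* = 0.77, so V* = 92.8.
Substitute into dV/dt = 0: 1(1 - 92.8/140) = 0.038P*.
The bracket is 0.337, giving P* = 0.337/0.038 = 8.88.

V* ≈ 92.8, P* ≈ 8.88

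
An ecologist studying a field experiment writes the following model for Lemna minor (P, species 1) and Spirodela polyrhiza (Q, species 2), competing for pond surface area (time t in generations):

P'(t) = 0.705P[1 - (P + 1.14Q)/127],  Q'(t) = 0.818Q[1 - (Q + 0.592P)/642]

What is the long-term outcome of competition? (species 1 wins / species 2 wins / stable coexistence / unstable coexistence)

Compare the nullcline intercepts: K1/α12 = 127/1.14 = 111 < K2 = 642; K2/α21 = 642/0.592 = 1080 > K1 = 127.
Since the inequalities point opposite ways, species 2 can invade but species 1 cannot.

species 2 excludes species 1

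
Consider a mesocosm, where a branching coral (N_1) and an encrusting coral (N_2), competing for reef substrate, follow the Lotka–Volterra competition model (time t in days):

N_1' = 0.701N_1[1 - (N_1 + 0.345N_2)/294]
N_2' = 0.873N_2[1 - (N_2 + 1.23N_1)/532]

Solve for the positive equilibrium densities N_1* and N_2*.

N_1* ≈ 192, N_2* ≈ 296

Setting both brackets to zero gives the nullclines N_1 + 0.345N_2 = 294 and 1.23N_1 + N_2 = 532.
Substituting N_2 = 532 - 1.23N_1 into the first: N_1(1 - 0.345·1.23) = 294 - 0.345·532.
So N_1* = 110/0.576 = 192, and then N_2* = 532 - 1.23·192 = 296.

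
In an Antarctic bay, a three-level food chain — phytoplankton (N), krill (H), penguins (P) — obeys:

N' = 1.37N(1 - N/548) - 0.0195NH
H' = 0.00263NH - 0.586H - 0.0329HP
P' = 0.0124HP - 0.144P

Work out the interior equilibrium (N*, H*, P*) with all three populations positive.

From dP/dt = 0: 0.0124H* = 0.144, so H* = 11.6.
From dN/dt = 0: 1.37(1 - N*/548) = 0.0195·11.6, giving N* = 548·(1 - 0.165) = 457.
From dH/dt = 0: 0.00263·457 - 0.586 = 0.0329P*, so P* = 0.617/0.0329 = 18.8.

N* ≈ 457, H* ≈ 11.6, P* ≈ 18.8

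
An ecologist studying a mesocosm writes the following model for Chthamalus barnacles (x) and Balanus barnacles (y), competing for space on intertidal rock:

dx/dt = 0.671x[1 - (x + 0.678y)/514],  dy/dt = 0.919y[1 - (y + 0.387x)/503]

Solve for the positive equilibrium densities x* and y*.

Setting both brackets to zero gives the nullclines x + 0.678y = 514 and 0.387x + y = 503.
Substituting y = 503 - 0.387x into the first: x(1 - 0.678·0.387) = 514 - 0.678·503.
So x* = 173/0.738 = 234, and then y* = 503 - 0.387·234 = 412.

x* ≈ 234, y* ≈ 412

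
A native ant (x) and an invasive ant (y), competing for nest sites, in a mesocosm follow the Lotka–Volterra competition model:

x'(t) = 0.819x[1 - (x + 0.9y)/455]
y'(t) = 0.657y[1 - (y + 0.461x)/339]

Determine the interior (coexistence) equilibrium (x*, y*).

x* ≈ 256, y* ≈ 221

Setting both brackets to zero gives the nullclines x + 0.9y = 455 and 0.461x + y = 339.
Substituting y = 339 - 0.461x into the first: x(1 - 0.9·0.461) = 455 - 0.9·339.
So x* = 150/0.585 = 256, and then y* = 339 - 0.461·256 = 221.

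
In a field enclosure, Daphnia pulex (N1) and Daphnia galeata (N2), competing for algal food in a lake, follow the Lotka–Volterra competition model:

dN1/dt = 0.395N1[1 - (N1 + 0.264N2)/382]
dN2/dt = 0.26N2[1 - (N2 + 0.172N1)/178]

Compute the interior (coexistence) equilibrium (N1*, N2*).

Setting both brackets to zero gives the nullclines N1 + 0.264N2 = 382 and 0.172N1 + N2 = 178.
Substituting N2 = 178 - 0.172N1 into the first: N1(1 - 0.264·0.172) = 382 - 0.264·178.
So N1* = 335/0.955 = 351, and then N2* = 178 - 0.172·351 = 118.

N1* ≈ 351, N2* ≈ 118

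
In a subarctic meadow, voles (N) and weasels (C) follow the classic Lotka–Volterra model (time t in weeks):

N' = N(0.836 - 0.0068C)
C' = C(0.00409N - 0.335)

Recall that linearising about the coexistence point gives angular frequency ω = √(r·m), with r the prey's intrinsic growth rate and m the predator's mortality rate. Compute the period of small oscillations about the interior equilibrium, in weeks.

T ≈ 11.9 weeks

Here r = 0.836 and m = 0.335, so r·m = 0.28.
ω = √0.28 = 0.529 per week, hence T = 2π/ω ≈ 11.9 weeks.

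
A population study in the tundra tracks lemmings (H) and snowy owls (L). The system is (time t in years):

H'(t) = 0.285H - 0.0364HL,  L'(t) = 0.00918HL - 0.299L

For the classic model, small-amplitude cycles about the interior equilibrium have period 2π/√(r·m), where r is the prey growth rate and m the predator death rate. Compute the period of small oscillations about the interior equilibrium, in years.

Here r = 0.285 and m = 0.299, so r·m = 0.0852.
ω = √0.0852 = 0.292 per year, hence T = 2π/ω ≈ 21.5 years.

T ≈ 21.5 years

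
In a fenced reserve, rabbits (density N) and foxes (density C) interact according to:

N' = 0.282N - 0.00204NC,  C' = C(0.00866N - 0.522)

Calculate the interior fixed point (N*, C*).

Set dC/dt = 0 with C > 0: 0.00866N - 0.522 = 0, so N* = 0.522/0.00866 = 60.3.
Set dN/dt = 0 with N > 0: 0.282 - 0.00204C = 0, so C* = 0.282/0.00204 = 138.

N* ≈ 60.3, C* ≈ 138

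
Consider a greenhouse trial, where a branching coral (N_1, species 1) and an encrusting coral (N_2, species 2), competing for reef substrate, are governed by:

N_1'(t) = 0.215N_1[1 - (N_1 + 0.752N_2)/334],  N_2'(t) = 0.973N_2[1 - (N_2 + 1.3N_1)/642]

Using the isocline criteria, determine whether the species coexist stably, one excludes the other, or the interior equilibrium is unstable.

Compare the nullcline intercepts: K1/α12 = 334/0.752 = 444 < K2 = 642; K2/α21 = 642/1.3 = 494 > K1 = 334.
Since the inequalities point opposite ways, species 2 can invade but species 1 cannot.

species 2 excludes species 1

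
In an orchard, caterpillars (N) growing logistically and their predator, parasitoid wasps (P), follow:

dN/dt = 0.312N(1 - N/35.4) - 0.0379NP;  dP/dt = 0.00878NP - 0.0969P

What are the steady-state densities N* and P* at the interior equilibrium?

N* ≈ 11, P* ≈ 5.67

From dP/dt = 0 with P > 0: 0.00878N* = 0.0969, so N* = 11.
Substitute into dN/dt = 0: 0.312(1 - 11/35.4) = 0.0379P*.
The bracket is 0.688, giving P* = 0.215/0.0379 = 5.67.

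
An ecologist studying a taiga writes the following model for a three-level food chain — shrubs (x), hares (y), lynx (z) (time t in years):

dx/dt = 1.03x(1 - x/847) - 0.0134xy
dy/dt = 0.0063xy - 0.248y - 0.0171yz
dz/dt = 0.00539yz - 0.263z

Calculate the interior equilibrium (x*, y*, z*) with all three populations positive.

x* ≈ 309, y* ≈ 48.8, z* ≈ 99.5

From dz/dt = 0: 0.00539y* = 0.263, so y* = 48.8.
From dx/dt = 0: 1.03(1 - x*/847) = 0.0134·48.8, giving x* = 847·(1 - 0.635) = 309.
From dy/dt = 0: 0.0063·309 - 0.248 = 0.0171z*, so z* = 1.7/0.0171 = 99.5.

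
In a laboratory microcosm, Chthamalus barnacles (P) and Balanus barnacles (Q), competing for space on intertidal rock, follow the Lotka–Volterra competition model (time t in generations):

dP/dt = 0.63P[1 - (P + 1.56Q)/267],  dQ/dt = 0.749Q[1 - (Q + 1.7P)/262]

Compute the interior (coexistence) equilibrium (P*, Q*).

P* ≈ 85.8, Q* ≈ 116

Setting both brackets to zero gives the nullclines P + 1.56Q = 267 and 1.7P + Q = 262.
Substituting Q = 262 - 1.7P into the first: P(1 - 1.56·1.7) = 267 - 1.56·262.
So P* = -142/-1.65 = 85.8, and then Q* = 262 - 1.7·85.8 = 116.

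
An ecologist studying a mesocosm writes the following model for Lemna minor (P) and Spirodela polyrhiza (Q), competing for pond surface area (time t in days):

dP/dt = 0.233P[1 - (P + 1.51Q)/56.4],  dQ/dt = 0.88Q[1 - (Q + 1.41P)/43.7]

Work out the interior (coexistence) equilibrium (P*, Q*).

Setting both brackets to zero gives the nullclines P + 1.51Q = 56.4 and 1.41P + Q = 43.7.
Substituting Q = 43.7 - 1.41P into the first: P(1 - 1.51·1.41) = 56.4 - 1.51·43.7.
So P* = -9.59/-1.13 = 8.49, and then Q* = 43.7 - 1.41·8.49 = 31.7.

P* ≈ 8.49, Q* ≈ 31.7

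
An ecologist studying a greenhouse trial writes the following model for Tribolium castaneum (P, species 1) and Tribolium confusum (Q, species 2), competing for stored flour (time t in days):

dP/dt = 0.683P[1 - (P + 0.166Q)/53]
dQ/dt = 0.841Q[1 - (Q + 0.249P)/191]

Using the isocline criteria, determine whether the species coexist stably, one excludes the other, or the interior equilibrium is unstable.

Compare the nullcline intercepts: K1/α12 = 53/0.166 = 319 > K2 = 191; K2/α21 = 191/0.249 = 767 > K1 = 53.
Since both inequalities hold, each species can invade when rare, so the interior equilibrium is stable.

stable coexistence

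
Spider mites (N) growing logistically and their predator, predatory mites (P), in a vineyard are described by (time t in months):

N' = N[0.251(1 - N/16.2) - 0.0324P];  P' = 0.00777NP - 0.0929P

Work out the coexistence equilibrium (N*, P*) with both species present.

From dP/dt = 0 with P > 0: 0.00777N* = 0.0929, so N* = 12.
Substitute into dN/dt = 0: 0.251(1 - 12/16.2) = 0.0324P*.
The bracket is 0.262, giving P* = 0.0658/0.0324 = 2.03.

N* ≈ 12, P* ≈ 2.03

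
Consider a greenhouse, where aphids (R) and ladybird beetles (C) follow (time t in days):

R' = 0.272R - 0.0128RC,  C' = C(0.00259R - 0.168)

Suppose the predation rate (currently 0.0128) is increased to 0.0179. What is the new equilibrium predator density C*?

At the interior fixed point, setting dR/dt = 0 with R > 0 fixes C* = (prey growth rate)/(RC coefficient) — independent of the other coefficients.
With the change, C* = 0.272/0.0179 = 15.2; it falls from 21.2.

C* ≈ 15.2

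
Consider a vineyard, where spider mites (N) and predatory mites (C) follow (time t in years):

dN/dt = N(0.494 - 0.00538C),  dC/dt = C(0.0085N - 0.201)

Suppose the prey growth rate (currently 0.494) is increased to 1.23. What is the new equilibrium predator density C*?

At the interior fixed point, setting dN/dt = 0 with N > 0 fixes C* = (prey growth rate)/(NC coefficient) — independent of the other coefficients.
With the change, C* = 1.23/0.00538 = 229; it rises from 91.8.

C* ≈ 229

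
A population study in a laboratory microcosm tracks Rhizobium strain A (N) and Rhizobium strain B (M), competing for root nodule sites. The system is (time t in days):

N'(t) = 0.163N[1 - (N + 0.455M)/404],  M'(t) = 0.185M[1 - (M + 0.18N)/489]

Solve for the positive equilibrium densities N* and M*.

Setting both brackets to zero gives the nullclines N + 0.455M = 404 and 0.18N + M = 489.
Substituting M = 489 - 0.18N into the first: N(1 - 0.455·0.18) = 404 - 0.455·489.
So N* = 182/0.918 = 198, and then M* = 489 - 0.18·198 = 453.

N* ≈ 198, M* ≈ 453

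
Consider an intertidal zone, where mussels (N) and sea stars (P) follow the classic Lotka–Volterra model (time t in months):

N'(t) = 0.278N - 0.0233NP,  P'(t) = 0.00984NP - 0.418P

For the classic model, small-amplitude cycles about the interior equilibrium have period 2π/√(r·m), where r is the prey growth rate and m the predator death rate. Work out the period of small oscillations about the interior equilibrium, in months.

T ≈ 18.4 months

Here r = 0.278 and m = 0.418, so r·m = 0.116.
ω = √0.116 = 0.341 per month, hence T = 2π/ω ≈ 18.4 months.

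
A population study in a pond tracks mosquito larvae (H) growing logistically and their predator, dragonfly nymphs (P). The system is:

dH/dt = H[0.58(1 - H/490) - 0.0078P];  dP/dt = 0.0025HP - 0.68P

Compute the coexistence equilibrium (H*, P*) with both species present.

From dP/dt = 0 with P > 0: 0.0025H* = 0.68, so H* = 272.
Substitute into dH/dt = 0: 0.58(1 - 272/490) = 0.0078P*.
The bracket is 0.445, giving P* = 0.258/0.0078 = 33.1.

H* ≈ 272, P* ≈ 33.1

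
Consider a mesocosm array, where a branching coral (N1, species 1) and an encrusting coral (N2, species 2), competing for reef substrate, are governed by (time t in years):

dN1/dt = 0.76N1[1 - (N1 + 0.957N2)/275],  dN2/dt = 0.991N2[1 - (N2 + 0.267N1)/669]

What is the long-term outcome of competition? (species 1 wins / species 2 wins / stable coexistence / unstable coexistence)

Compare the nullcline intercepts: K1/α12 = 275/0.957 = 287 < K2 = 669; K2/α21 = 669/0.267 = 2510 > K1 = 275.
Since the inequalities point opposite ways, species 2 can invade but species 1 cannot.

species 2 excludes species 1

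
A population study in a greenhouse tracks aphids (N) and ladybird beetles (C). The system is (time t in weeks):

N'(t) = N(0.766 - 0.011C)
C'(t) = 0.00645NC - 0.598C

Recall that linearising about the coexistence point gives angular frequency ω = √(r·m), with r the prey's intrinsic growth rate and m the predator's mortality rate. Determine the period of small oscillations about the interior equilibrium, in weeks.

T ≈ 9.28 weeks

Here r = 0.766 and m = 0.598, so r·m = 0.458.
ω = √0.458 = 0.677 per week, hence T = 2π/ω ≈ 9.28 weeks.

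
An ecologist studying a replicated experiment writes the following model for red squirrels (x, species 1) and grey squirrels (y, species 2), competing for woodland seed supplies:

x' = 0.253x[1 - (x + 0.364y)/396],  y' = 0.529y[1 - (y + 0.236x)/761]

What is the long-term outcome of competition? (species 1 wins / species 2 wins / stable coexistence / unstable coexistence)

stable coexistence

Compare the nullcline intercepts: K1/α12 = 396/0.364 = 1090 > K2 = 761; K2/α21 = 761/0.236 = 3220 > K1 = 396.
Since both inequalities hold, each species can invade when rare, so the interior equilibrium is stable.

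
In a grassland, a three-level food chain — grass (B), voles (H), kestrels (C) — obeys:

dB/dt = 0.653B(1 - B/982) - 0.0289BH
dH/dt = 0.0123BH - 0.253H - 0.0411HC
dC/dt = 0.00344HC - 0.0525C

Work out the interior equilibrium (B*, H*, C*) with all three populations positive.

From dC/dt = 0: 0.00344H* = 0.0525, so H* = 15.3.
From dB/dt = 0: 0.653(1 - B*/982) = 0.0289·15.3, giving B* = 982·(1 - 0.675) = 319.
From dH/dt = 0: 0.0123·319 - 0.253 = 0.0411C*, so C* = 3.67/0.0411 = 89.2.

B* ≈ 319, H* ≈ 15.3, C* ≈ 89.2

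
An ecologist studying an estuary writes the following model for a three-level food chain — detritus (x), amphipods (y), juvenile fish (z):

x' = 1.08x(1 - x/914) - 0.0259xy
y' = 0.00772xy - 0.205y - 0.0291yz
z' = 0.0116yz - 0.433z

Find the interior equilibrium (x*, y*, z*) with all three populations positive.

From dz/dt = 0: 0.0116y* = 0.433, so y* = 37.3.
From dx/dt = 0: 1.08(1 - x*/914) = 0.0259·37.3, giving x* = 914·(1 - 0.895) = 95.8.
From dy/dt = 0: 0.00772·95.8 - 0.205 = 0.0291z*, so z* = 0.535/0.0291 = 18.4.

x* ≈ 95.8, y* ≈ 37.3, z* ≈ 18.4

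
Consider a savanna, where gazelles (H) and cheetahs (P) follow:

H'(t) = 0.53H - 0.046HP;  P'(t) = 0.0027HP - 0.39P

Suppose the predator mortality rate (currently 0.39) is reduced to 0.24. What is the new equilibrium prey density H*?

At the interior fixed point, setting dP/dt = 0 with P > 0 fixes H* = (predator death rate)/(HP coefficient) — independent of the other coefficients.
With the change, H* = 0.24/0.0027 = 88.9; it falls from 144.

H* ≈ 88.9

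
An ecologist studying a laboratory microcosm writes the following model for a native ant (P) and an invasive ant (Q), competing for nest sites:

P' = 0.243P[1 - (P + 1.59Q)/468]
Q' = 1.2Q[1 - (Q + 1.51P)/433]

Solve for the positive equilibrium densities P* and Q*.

Setting both brackets to zero gives the nullclines P + 1.59Q = 468 and 1.51P + Q = 433.
Substituting Q = 433 - 1.51P into the first: P(1 - 1.59·1.51) = 468 - 1.59·433.
So P* = -220/-1.4 = 157, and then Q* = 433 - 1.51·157 = 195.

P* ≈ 157, Q* ≈ 195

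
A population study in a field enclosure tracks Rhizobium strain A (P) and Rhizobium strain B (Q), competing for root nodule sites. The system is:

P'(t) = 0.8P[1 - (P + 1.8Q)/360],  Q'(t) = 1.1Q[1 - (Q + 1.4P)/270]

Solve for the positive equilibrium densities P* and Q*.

Setting both brackets to zero gives the nullclines P + 1.8Q = 360 and 1.4P + Q = 270.
Substituting Q = 270 - 1.4P into the first: P(1 - 1.8·1.4) = 360 - 1.8·270.
So P* = -126/-1.52 = 82.9, and then Q* = 270 - 1.4·82.9 = 154.

P* ≈ 82.9, Q* ≈ 154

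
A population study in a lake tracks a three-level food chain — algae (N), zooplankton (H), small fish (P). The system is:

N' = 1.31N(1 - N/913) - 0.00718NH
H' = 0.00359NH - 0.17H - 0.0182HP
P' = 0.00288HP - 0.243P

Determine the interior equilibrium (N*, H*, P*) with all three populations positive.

From dP/dt = 0: 0.00288H* = 0.243, so H* = 84.4.
From dN/dt = 0: 1.31(1 - N*/913) = 0.00718·84.4, giving N* = 913·(1 - 0.462) = 491.
From dH/dt = 0: 0.00359·491 - 0.17 = 0.0182P*, so P* = 1.59/0.0182 = 87.5.

N* ≈ 491, H* ≈ 84.4, P* ≈ 87.5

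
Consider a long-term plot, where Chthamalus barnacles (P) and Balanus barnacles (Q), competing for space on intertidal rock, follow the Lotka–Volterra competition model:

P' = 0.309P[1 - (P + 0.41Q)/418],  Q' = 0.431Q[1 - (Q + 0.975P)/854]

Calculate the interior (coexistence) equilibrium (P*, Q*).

Setting both brackets to zero gives the nullclines P + 0.41Q = 418 and 0.975P + Q = 854.
Substituting Q = 854 - 0.975P into the first: P(1 - 0.41·0.975) = 418 - 0.41·854.
So P* = 67.9/0.6 = 113, and then Q* = 854 - 0.975·113 = 744.

P* ≈ 113, Q* ≈ 744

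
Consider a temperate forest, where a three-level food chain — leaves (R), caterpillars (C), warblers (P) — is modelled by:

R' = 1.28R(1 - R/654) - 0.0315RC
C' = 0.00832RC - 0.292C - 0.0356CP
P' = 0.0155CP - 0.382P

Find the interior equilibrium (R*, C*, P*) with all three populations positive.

From dP/dt = 0: 0.0155C* = 0.382, so C* = 24.6.
From dR/dt = 0: 1.28(1 - R*/654) = 0.0315·24.6, giving R* = 654·(1 - 0.607) = 257.
From dC/dt = 0: 0.00832·257 - 0.292 = 0.0356P*, so P* = 1.85/0.0356 = 51.9.

R* ≈ 257, C* ≈ 24.6, P* ≈ 51.9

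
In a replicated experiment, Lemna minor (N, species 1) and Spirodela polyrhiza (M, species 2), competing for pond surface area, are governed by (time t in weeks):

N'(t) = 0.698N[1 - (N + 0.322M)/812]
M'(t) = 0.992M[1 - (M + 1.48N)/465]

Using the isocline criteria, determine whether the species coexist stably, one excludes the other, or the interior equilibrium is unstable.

Compare the nullcline intercepts: K1/α12 = 812/0.322 = 2520 > K2 = 465; K2/α21 = 465/1.48 = 314 < K1 = 812.
Since the inequalities point opposite ways, species 1 can invade but species 2 cannot.

species 1 excludes species 2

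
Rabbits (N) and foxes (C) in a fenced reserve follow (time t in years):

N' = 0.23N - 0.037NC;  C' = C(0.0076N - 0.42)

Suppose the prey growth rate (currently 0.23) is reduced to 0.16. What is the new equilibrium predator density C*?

C* ≈ 4.32

At the interior fixed point, setting dN/dt = 0 with N > 0 fixes C* = (prey growth rate)/(NC coefficient) — independent of the other coefficients.
With the change, C* = 0.16/0.037 = 4.32; it falls from 6.22.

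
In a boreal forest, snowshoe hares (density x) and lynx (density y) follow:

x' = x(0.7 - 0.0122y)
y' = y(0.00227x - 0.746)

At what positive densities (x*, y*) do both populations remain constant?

x* ≈ 329, y* ≈ 57.4

Set dy/dt = 0 with y > 0: 0.00227x - 0.746 = 0, so x* = 0.746/0.00227 = 329.
Set dx/dt = 0 with x > 0: 0.7 - 0.0122y = 0, so y* = 0.7/0.0122 = 57.4.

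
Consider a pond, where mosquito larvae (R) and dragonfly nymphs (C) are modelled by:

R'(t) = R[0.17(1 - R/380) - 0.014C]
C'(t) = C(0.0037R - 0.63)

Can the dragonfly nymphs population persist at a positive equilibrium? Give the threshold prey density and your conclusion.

Threshold R = 170; K > 170, so yes, the predator persists.

The predator equation gives dC/dt > 0 only when R > 0.63/0.0037 = 170.
Without the predator, R → K = 380. Since 380 > 170, the predator can invade and persist.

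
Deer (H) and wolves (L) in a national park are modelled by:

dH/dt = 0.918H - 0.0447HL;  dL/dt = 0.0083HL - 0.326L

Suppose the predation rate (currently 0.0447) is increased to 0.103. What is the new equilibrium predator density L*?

L* ≈ 8.91

At the interior fixed point, setting dH/dt = 0 with H > 0 fixes L* = (prey growth rate)/(HL coefficient) — independent of the other coefficients.
With the change, L* = 0.918/0.103 = 8.91; it falls from 20.5.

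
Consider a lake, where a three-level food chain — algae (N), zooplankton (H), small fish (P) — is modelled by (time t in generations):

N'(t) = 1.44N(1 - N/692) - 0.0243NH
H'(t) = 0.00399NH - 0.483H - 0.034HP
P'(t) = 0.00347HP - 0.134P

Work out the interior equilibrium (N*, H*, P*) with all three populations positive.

From dP/dt = 0: 0.00347H* = 0.134, so H* = 38.6.
From dN/dt = 0: 1.44(1 - N*/692) = 0.0243·38.6, giving N* = 692·(1 - 0.652) = 241.
From dH/dt = 0: 0.00399·241 - 0.483 = 0.034P*, so P* = 0.479/0.034 = 14.1.

N* ≈ 241, H* ≈ 38.6, P* ≈ 14.1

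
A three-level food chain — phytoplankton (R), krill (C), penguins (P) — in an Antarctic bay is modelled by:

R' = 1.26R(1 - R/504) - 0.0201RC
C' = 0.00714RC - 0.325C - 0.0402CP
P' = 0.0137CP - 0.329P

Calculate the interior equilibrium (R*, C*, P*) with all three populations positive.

From dP/dt = 0: 0.0137C* = 0.329, so C* = 24.
From dR/dt = 0: 1.26(1 - R*/504) = 0.0201·24, giving R* = 504·(1 - 0.383) = 311.
From dC/dt = 0: 0.00714·311 - 0.325 = 0.0402P*, so P* = 1.89/0.0402 = 47.1.

R* ≈ 311, C* ≈ 24, P* ≈ 47.1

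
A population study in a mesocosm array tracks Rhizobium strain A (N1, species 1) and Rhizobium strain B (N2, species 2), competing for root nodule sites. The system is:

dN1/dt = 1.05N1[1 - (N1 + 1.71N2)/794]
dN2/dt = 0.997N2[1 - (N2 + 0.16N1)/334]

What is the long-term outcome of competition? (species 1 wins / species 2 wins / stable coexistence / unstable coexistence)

stable coexistence

Compare the nullcline intercepts: K1/α12 = 794/1.71 = 464 > K2 = 334; K2/α21 = 334/0.16 = 2090 > K1 = 794.
Since both inequalities hold, each species can invade when rare, so the interior equilibrium is stable.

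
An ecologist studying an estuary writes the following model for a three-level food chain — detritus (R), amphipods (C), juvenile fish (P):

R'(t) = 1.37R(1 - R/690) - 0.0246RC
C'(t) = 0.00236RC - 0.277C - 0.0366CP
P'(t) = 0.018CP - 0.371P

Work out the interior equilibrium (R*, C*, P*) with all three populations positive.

R* ≈ 435, C* ≈ 20.6, P* ≈ 20.5

From dP/dt = 0: 0.018C* = 0.371, so C* = 20.6.
From dR/dt = 0: 1.37(1 - R*/690) = 0.0246·20.6, giving R* = 690·(1 - 0.37) = 435.
From dC/dt = 0: 0.00236·435 - 0.277 = 0.0366P*, so P* = 0.749/0.0366 = 20.5.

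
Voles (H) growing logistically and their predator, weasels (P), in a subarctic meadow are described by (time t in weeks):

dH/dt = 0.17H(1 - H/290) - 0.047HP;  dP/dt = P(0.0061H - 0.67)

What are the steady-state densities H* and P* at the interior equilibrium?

H* ≈ 110, P* ≈ 2.25

From dP/dt = 0 with P > 0: 0.0061H* = 0.67, so H* = 110.
Substitute into dH/dt = 0: 0.17(1 - 110/290) = 0.047P*.
The bracket is 0.621, giving P* = 0.106/0.047 = 2.25.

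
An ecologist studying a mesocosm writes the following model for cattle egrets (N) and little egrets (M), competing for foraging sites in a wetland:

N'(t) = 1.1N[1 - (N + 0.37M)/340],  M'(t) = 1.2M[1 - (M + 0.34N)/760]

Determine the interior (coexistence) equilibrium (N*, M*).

N* ≈ 67.3, M* ≈ 737

Setting both brackets to zero gives the nullclines N + 0.37M = 340 and 0.34N + M = 760.
Substituting M = 760 - 0.34N into the first: N(1 - 0.37·0.34) = 340 - 0.37·760.
So N* = 58.8/0.874 = 67.3, and then M* = 760 - 0.34·67.3 = 737.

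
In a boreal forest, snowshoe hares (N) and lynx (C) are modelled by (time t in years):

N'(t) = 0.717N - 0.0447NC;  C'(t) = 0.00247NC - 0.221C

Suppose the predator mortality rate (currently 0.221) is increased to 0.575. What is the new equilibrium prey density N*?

At the interior fixed point, setting dC/dt = 0 with C > 0 fixes N* = (predator death rate)/(NC coefficient) — independent of the other coefficients.
With the change, N* = 0.575/0.00247 = 233; it rises from 89.5.

N* ≈ 233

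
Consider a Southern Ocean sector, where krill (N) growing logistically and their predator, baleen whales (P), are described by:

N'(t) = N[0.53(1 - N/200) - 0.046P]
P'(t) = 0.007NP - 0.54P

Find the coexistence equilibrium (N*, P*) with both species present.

N* ≈ 77.1, P* ≈ 7.08

From dP/dt = 0 with P > 0: 0.007N* = 0.54, so N* = 77.1.
Substitute into dN/dt = 0: 0.53(1 - 77.1/200) = 0.046P*.
The bracket is 0.614, giving P* = 0.326/0.046 = 7.08.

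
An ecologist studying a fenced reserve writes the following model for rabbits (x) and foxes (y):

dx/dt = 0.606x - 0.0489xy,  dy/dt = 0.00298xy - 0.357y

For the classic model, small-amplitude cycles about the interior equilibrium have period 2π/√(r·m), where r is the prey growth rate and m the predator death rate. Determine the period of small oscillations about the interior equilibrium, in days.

T ≈ 13.5 days

Here r = 0.606 and m = 0.357, so r·m = 0.216.
ω = √0.216 = 0.465 per day, hence T = 2π/ω ≈ 13.5 days.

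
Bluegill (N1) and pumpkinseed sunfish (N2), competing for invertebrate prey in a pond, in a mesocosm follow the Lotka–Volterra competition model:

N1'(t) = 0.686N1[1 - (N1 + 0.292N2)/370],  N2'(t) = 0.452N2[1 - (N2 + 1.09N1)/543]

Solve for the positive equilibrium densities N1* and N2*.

N1* ≈ 310, N2* ≈ 205

Setting both brackets to zero gives the nullclines N1 + 0.292N2 = 370 and 1.09N1 + N2 = 543.
Substituting N2 = 543 - 1.09N1 into the first: N1(1 - 0.292·1.09) = 370 - 0.292·543.
So N1* = 211/0.682 = 310, and then N2* = 543 - 1.09·310 = 205.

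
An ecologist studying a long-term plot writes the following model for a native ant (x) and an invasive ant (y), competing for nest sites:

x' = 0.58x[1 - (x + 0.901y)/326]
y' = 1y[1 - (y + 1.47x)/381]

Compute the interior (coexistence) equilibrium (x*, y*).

Setting both brackets to zero gives the nullclines x + 0.901y = 326 and 1.47x + y = 381.
Substituting y = 381 - 1.47x into the first: x(1 - 0.901·1.47) = 326 - 0.901·381.
So x* = -17.3/-0.324 = 53.3, and then y* = 381 - 1.47·53.3 = 303.

x* ≈ 53.3, y* ≈ 303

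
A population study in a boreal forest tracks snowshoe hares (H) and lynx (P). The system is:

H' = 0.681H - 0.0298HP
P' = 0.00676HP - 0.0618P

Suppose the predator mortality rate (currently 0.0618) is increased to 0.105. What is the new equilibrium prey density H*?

At the interior fixed point, setting dP/dt = 0 with P > 0 fixes H* = (predator death rate)/(HP coefficient) — independent of the other coefficients.
With the change, H* = 0.105/0.00676 = 15.5; it rises from 9.14.

H* ≈ 15.5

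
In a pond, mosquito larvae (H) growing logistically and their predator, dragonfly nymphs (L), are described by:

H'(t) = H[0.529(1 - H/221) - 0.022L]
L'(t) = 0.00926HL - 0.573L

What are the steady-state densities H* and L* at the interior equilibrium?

H* ≈ 61.9, L* ≈ 17.3

From dL/dt = 0 with L > 0: 0.00926H* = 0.573, so H* = 61.9.
Substitute into dH/dt = 0: 0.529(1 - 61.9/221) = 0.022L*.
The bracket is 0.72, giving L* = 0.381/0.022 = 17.3.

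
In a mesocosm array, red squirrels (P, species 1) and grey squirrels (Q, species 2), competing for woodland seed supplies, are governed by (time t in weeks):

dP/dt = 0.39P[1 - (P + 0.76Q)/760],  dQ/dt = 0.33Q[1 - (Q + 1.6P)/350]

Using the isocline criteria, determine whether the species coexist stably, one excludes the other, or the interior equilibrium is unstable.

species 1 excludes species 2

Compare the nullcline intercepts: K1/α12 = 760/0.76 = 1000 > K2 = 350; K2/α21 = 350/1.6 = 219 < K1 = 760.
Since the inequalities point opposite ways, species 1 can invade but species 2 cannot.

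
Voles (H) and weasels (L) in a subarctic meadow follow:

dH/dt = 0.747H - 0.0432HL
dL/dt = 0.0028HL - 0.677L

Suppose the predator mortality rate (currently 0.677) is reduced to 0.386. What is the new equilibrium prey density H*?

H* ≈ 138

At the interior fixed point, setting dL/dt = 0 with L > 0 fixes H* = (predator death rate)/(HL coefficient) — independent of the other coefficients.
With the change, H* = 0.386/0.0028 = 138; it falls from 242.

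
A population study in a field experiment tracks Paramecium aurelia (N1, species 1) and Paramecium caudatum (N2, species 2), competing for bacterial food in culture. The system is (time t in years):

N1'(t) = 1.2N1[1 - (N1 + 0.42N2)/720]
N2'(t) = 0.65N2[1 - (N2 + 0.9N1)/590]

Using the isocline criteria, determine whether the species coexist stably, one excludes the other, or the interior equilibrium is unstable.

Compare the nullcline intercepts: K1/α12 = 720/0.42 = 1710 > K2 = 590; K2/α21 = 590/0.9 = 656 < K1 = 720.
Since the inequalities point opposite ways, species 1 can invade but species 2 cannot.

species 1 excludes species 2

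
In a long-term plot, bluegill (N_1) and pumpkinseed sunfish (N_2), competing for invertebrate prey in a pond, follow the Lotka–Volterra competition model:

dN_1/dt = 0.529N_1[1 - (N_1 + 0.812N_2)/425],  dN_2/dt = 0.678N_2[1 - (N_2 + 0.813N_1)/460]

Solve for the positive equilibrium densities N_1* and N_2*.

Setting both brackets to zero gives the nullclines N_1 + 0.812N_2 = 425 and 0.813N_1 + N_2 = 460.
Substituting N_2 = 460 - 0.813N_1 into the first: N_1(1 - 0.812·0.813) = 425 - 0.812·460.
So N_1* = 51.5/0.34 = 151, and then N_2* = 460 - 0.813·151 = 337.

N_1* ≈ 151, N_2* ≈ 337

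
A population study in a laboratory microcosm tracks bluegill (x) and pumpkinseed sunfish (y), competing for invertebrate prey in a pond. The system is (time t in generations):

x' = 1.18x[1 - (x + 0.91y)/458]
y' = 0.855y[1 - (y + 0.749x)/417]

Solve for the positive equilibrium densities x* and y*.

x* ≈ 247, y* ≈ 232

Setting both brackets to zero gives the nullclines x + 0.91y = 458 and 0.749x + y = 417.
Substituting y = 417 - 0.749x into the first: x(1 - 0.91·0.749) = 458 - 0.91·417.
So x* = 78.5/0.318 = 247, and then y* = 417 - 0.749·247 = 232.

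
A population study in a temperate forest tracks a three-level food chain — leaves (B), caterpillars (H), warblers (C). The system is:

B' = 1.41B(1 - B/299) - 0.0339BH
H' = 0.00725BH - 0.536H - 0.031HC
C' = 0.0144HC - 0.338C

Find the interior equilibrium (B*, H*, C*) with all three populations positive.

B* ≈ 130, H* ≈ 23.5, C* ≈ 13.2

From dC/dt = 0: 0.0144H* = 0.338, so H* = 23.5.
From dB/dt = 0: 1.41(1 - B*/299) = 0.0339·23.5, giving B* = 299·(1 - 0.564) = 130.
From dH/dt = 0: 0.00725·130 - 0.536 = 0.031C*, so C* = 0.408/0.031 = 13.2.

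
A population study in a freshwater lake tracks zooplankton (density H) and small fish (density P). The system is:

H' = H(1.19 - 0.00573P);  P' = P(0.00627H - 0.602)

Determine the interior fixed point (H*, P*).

H* ≈ 96, P* ≈ 208

Set dP/dt = 0 with P > 0: 0.00627H - 0.602 = 0, so H* = 0.602/0.00627 = 96.
Set dH/dt = 0 with H > 0: 1.19 - 0.00573P = 0, so P* = 1.19/0.00573 = 208.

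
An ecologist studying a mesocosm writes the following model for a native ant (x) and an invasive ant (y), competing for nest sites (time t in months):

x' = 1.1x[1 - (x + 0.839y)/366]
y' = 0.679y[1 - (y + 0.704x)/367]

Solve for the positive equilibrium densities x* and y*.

Setting both brackets to zero gives the nullclines x + 0.839y = 366 and 0.704x + y = 367.
Substituting y = 367 - 0.704x into the first: x(1 - 0.839·0.704) = 366 - 0.839·367.
So x* = 58.1/0.409 = 142, and then y* = 367 - 0.704·142 = 267.

x* ≈ 142, y* ≈ 267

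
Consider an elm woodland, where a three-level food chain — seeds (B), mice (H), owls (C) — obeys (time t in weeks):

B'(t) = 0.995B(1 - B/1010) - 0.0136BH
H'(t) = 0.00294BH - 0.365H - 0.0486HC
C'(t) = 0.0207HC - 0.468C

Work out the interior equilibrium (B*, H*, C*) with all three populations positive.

From dC/dt = 0: 0.0207H* = 0.468, so H* = 22.6.
From dB/dt = 0: 0.995(1 - B*/1010) = 0.0136·22.6, giving B* = 1010·(1 - 0.309) = 698.
From dH/dt = 0: 0.00294·698 - 0.365 = 0.0486C*, so C* = 1.69/0.0486 = 34.7.

B* ≈ 698, H* ≈ 22.6, C* ≈ 34.7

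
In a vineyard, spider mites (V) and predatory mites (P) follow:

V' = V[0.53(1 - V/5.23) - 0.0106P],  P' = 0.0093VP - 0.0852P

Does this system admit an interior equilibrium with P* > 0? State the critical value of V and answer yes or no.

Threshold V = 9.16; K < 9.16, so no, the predator goes extinct.

The predator equation gives dP/dt > 0 only when V > 0.0852/0.0093 = 9.16.
Without the predator, V → K = 5.23. Since 5.23 < 9.16, the predator cannot invade.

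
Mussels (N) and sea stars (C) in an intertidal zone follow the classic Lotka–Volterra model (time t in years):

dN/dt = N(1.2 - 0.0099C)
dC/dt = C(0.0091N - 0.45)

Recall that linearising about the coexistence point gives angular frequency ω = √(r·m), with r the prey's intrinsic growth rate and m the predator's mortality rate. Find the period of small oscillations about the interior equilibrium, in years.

Here r = 1.2 and m = 0.45, so r·m = 0.54.
ω = √0.54 = 0.735 per year, hence T = 2π/ω ≈ 8.55 years.

T ≈ 8.55 years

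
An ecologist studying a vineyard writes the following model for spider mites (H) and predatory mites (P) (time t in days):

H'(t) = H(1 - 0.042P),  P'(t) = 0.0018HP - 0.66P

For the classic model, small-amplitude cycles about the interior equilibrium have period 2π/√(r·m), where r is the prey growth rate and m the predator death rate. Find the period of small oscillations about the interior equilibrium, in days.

Here r = 1 and m = 0.66, so r·m = 0.66.
ω = √0.66 = 0.812 per day, hence T = 2π/ω ≈ 7.73 days.

T ≈ 7.73 days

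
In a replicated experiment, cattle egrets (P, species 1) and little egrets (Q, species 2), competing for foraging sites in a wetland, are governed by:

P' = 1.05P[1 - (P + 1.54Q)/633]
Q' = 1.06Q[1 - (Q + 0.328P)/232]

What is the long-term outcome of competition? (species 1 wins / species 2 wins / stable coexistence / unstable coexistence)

stable coexistence

Compare the nullcline intercepts: K1/α12 = 633/1.54 = 411 > K2 = 232; K2/α21 = 232/0.328 = 707 > K1 = 633.
Since both inequalities hold, each species can invade when rare, so the interior equilibrium is stable.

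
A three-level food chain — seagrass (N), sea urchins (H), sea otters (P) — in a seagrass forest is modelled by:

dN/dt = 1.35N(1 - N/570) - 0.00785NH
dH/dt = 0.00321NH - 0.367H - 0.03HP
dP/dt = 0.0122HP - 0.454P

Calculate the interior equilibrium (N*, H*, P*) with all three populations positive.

From dP/dt = 0: 0.0122H* = 0.454, so H* = 37.2.
From dN/dt = 0: 1.35(1 - N*/570) = 0.00785·37.2, giving N* = 570·(1 - 0.216) = 447.
From dH/dt = 0: 0.00321·447 - 0.367 = 0.03P*, so P* = 1.07/0.03 = 35.6.

N* ≈ 447, H* ≈ 37.2, P* ≈ 35.6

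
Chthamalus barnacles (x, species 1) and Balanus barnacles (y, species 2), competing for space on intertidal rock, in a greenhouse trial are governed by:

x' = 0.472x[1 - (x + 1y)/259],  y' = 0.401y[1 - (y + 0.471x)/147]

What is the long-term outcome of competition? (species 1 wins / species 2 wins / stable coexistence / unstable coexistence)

stable coexistence

Compare the nullcline intercepts: K1/α12 = 259/1 = 259 > K2 = 147; K2/α21 = 147/0.471 = 312 > K1 = 259.
Since both inequalities hold, each species can invade when rare, so the interior equilibrium is stable.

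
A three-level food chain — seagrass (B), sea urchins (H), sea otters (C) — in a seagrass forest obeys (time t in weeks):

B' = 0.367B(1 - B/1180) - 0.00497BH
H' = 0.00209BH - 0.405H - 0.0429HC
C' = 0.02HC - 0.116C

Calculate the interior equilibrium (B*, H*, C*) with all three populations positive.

From dC/dt = 0: 0.02H* = 0.116, so H* = 5.8.
From dB/dt = 0: 0.367(1 - B*/1180) = 0.00497·5.8, giving B* = 1180·(1 - 0.0785) = 1090.
From dH/dt = 0: 0.00209·1090 - 0.405 = 0.0429C*, so C* = 1.87/0.0429 = 43.5.

B* ≈ 1090, H* ≈ 5.8, C* ≈ 43.5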